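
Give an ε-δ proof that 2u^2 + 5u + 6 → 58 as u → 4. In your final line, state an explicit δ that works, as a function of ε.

δ = min(1, ε/23)

Let ε > 0 be given. We want δ > 0 such that 0 < |u − 4| < δ implies |(2u^2 + 5u + 6) − 58| < ε.
(2u^2 + 5u + 6) − 58 = 2u^2 + 5u - 52 = (u − 4)(2u + 13).
So |(2u^2 + 5u + 6) − 58| = |u − 4|·|2u + 13|.
Require δ ≤ 1. Then |u − 4| < 1 gives |u| < 5, and by the triangle inequality |2u + 13| ≤ 2·5 + 13 = 23.
Hence |(2u^2 + 5u + 6) − 58| ≤ 23|u − 4| < ε provided |u − 4| < ε/23.
Choosing δ = min(1, ε/23) ensures both conditions, hence |(2u^2 + 5u + 6) − 58| < ε.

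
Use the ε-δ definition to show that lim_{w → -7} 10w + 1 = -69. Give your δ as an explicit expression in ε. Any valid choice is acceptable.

δ = ε/10

Let ε > 0 be given. We need δ > 0 so that 0 < |w + 7| < δ implies |(10w + 1) + 69| < ε.
|(10w + 1) + 69| = |10w + 70| = 10|w + 7|.
Thus it suffices that |w + 7| < ε/10.
Choosing δ = ε/10 gives |(10w + 1) + 69| = 10|w + 7| < ε whenever |w + 7| < δ.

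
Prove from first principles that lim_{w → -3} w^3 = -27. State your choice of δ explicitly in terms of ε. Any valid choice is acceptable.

δ = min(1, ε/37)

Fix ε > 0. We seek δ > 0 with 0 < |w + 3| < δ ⇒ |w^3 + 27| < ε.
Factor: w^3 + 27 = (w + 3)(w^2 - 3w + 9), so |w^3 + 27| = |w + 3|·|w^2 - 3w + 9|.
Restrict δ ≤ 1. Then |w + 3| < 1 gives |w| < 4, so by the triangle inequality |w^2 - 3w + 9| ≤ 4^2 + 3·4 + 9 = 37.
Hence |w^3 + 27| ≤ 37|w + 3|, which is < ε once |w + 3| < ε/37.
Take δ = min(1, ε/37). If 0 < |w + 3| < δ then both bounds hold and |w^3 + 27| ≤ 37|w + 3| < 37·(ε/37) = ε.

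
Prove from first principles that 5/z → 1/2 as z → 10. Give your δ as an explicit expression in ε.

Fix ε > 0. We seek δ > 0 such that 0 < |z − 10| < δ implies |5/z − (1/2)| < ε.
|5/z − (1/2)| = 5·|10 − z|/(10·|z|) = 5|z − 10|/(10|z|).
Require δ ≤ 5 so that |z| > 10 − 5 = 5, hence 10|z| > 50.
Then |5/z − (1/2)| < 5|z − 10|/50, which is < ε when |z − 10| < 10ε.
Take δ = min(5, 10ε). Then 0 < |z − 10| < δ gives both |z − 10| < 5 and |z − 10| < 10ε, so |5/z − (1/2)| < ε.

δ = min(5, 10ε)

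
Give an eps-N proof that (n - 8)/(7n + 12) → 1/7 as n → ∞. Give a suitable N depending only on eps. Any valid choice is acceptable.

N = (68/49)/eps

Let eps > 0 be given. For n ≥ 1, |(n - 8)/(7n + 12) − (1/7)| = |-68|/(7(7n + 12)) = 68/(7(7n + 12)).
Since 7n + 12 ≥ 7n for n ≥ 1, this is ≤ 68/(7·7n) = (68/49)/n.
So |(n - 8)/(7n + 12) − (1/7)| < eps whenever n > (68/49)/eps.
Take N = (68/49)/eps. If n > N then |(n - 8)/(7n + 12) − (1/7)| ≤ (68/49)/n < eps.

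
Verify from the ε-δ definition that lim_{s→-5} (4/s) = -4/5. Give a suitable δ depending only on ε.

Suppose ε > 0. We seek δ > 0 such that 0 < |s + 5| < δ implies |4/s + 4/5| < ε.
|4/s + 4/5| = 4·|-5 − s|/(5·|s|) = 4|s + 5|/(5|s|).
Restrict δ ≤ 5/2. Then |s + 5| < 5/2 gives |s| > 5/2, so 5|s| > 25/2.
Then |4/s + 4/5| < 4|s + 5|/(25/2), which is < ε when |s + 5| < (25/8)ε.
Take δ = min(5/2, (25/8)ε). Then 0 < |s + 5| < δ gives both |s + 5| < 5/2 and |s + 5| < (25/8)ε, so |4/s + 4/5| < ε.

δ = min(5/2, (25/8)ε)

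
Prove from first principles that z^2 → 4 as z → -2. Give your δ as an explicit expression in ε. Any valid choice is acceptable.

Let ε > 0 be given. We seek δ > 0 with 0 < |z + 2| < δ ⇒ |z^2 − 4| < ε.
Factor: z^2 − 4 = (z + 2)(z - 2), so |z^2 − 4| = |z + 2|·|z - 2|.
Restrict δ ≤ 1. Then |z + 2| < 1 gives |z| < 3, so by the triangle inequality |z - 2| ≤ 3 + 2 = 5.
Hence |z^2 − 4| ≤ 5|z + 2|, which is < ε once |z + 2| < ε/5.
Take δ = min(1, ε/5). If 0 < |z + 2| < δ then both bounds hold and |z^2 − 4| ≤ 5|z + 2| < 5·(ε/5) = ε.

δ = min(1, ε/5)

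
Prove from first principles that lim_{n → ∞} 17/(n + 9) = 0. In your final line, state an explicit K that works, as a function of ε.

Suppose ε > 0. For n ≥ 1, |17/(n + 9) − 0| = 17/(n + 9) ≤ 17/n.
We need 17/n < ε, i.e. n > 17/ε.
Take K = 17/ε. If n > K then |17/(n + 9)| ≤ 17/n < ε.

K = 17/ε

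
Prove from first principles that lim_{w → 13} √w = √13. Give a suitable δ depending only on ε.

Let ε > 0. We want δ > 0 such that 0 < |w − 13| < δ implies |√w − √13| < ε.
Rationalise: √w − √13 = (w − 13)/(√w + √13), so |√w − √13| = |w − 13|/(√w + √13).
Restrict δ ≤ 13 so that |w − 13| < 13 forces w > 0, and then √w + √13 > √13.
Hence |√w − √13| < |w − 13|/√13, which is < ε once |w − 13| < √13·ε.
Take δ = min(13, √13·ε). If 0 < |w − 13| < δ then w > 0 and |√w − √13| < |w − 13|/√13 < ε.

δ = min(13, √13·ε)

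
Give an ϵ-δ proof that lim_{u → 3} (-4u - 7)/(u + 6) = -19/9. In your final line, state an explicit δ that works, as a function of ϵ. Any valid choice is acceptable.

δ = min(9/2, (81/34)ϵ)

Let ϵ > 0 be given. We want δ > 0 with 0 < |u − 3| < δ ⇒ |(-4u - 7)/(u + 6) + 19/9| < ϵ.
Combining over a common denominator, (-4u - 7)/(u + 6) + 19/9 = [(-4u - 7)·9 − (-19)·(u + 6)] / [9·(u + 6)] = -17(u − 3) / (9(u + 6)).
So |(-4u - 7)/(u + 6) + 19/9| = 17|u − 3| / (9·|u + 6|).
Require δ ≤ 9/2, so |u + 6| ≥ |9| − |u − 3| > 9 − 9/2 = 9/2.
Hence |(-4u - 7)/(u + 6) + 19/9| < 17|u − 3|/(9·(9/2)) = (34/81)|u − 3|, which is < ϵ once |u − 3| < (81/34)ϵ.
Take δ = min(9/2, (81/34)ϵ). Then 0 < |u − 3| < δ forces both bounds, so |(-4u - 7)/(u + 6) + 19/9| < ϵ.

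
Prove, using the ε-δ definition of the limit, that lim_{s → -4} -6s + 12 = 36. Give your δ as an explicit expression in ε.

Let ε > 0 be given. We need δ > 0 so that 0 < |s + 4| < δ implies |(-6s + 12) − 36| < ε.
Since (-6s + 12) − 36 = -6(s + 4), we have |(-6s + 12) − 36| = 6|s + 4|.
So 6|s + 4| < ε exactly when |s + 4| < ε/6.
Take δ = ε/6. If 0 < |s + 4| < δ then |(-6s + 12) − 36| = 6|s + 4| < 6·(ε/6) = ε.

δ = ε/6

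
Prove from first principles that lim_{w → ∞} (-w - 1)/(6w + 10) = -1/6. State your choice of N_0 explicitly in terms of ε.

N_0 = (1/9)/ε

Fix ε > 0. We seek N_0 > 0 such that w > N_0 implies |(-w - 1)/(6w + 10) + 1/6| < ε.
(-w - 1)/(6w + 10) + 1/6 = (6(-w - 1) − (-1)(6w + 10)) / (6(6w + 10)) = 4/(6(6w + 10)).
For w > 0 we have 6w + 10 > 6w, so |(-w - 1)/(6w + 10) + 1/6| = 4/(6(6w + 10)) < 4/(6·6w) = (1/9)/w.
Thus |(-w - 1)/(6w + 10) + 1/6| < ε whenever w > (1/9)/ε.
Take N_0 = (1/9)/ε. If w > N_0 then |(-w - 1)/(6w + 10) + 1/6| < (1/9)/w < ε.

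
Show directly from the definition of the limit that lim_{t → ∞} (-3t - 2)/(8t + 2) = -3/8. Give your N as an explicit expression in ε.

Suppose ε > 0. We seek N > 0 such that t > N implies |(-3t - 2)/(8t + 2) + 3/8| < ε.
(-3t - 2)/(8t + 2) + 3/8 = (8(-3t - 2) − (-3)(8t + 2)) / (8(8t + 2)) = -10/(8(8t + 2)).
For t > 0 we have 8t + 2 > 8t, so |(-3t - 2)/(8t + 2) + 3/8| = 10/(8(8t + 2)) < 10/(8·8t) = (5/32)/t.
Thus |(-3t - 2)/(8t + 2) + 3/8| < ε whenever t > (5/32)/ε.
Take N = (5/32)/ε. If t > N then |(-3t - 2)/(8t + 2) + 3/8| < (5/32)/t < ε.

N = (5/32)/ε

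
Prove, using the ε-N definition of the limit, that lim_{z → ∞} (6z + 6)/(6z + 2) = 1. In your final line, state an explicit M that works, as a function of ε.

M = (2/3)/ε

Fix ε > 0. We seek M > 0 such that z > M implies |(6z + 6)/(6z + 2) − 1| < ε.
(6z + 6)/(6z + 2) − 1 = (6(6z + 6) − 6(6z + 2)) / (6(6z + 2)) = 24/(6(6z + 2)).
For z > 0 we have 6z + 2 > 6z, so |(6z + 6)/(6z + 2) − 1| = 24/(6(6z + 2)) < 24/(6·6z) = (2/3)/z.
Thus |(6z + 6)/(6z + 2) − 1| < ε whenever z > (2/3)/ε.
Take M = (2/3)/ε. If z > M then |(6z + 6)/(6z + 2) − 1| < (2/3)/z < ε.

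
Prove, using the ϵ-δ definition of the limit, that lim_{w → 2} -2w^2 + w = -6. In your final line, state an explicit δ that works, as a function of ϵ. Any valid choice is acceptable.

δ = min(1, ϵ/9)

Let ϵ > 0. We want δ > 0 such that 0 < |w − 2| < δ implies |(-2w^2 + w) + 6| < ϵ.
(-2w^2 + w) + 6 = -2w^2 + w + 6 = (w − 2)(-2w - 3).
So |(-2w^2 + w) + 6| = |w − 2|·|-2w - 3|.
Assume first that |w − 2| < 1, so |w| < 3. Then |-2w - 3| ≤ 2·3 + 3 = 9.
Hence |(-2w^2 + w) + 6| ≤ 9|w − 2| < ϵ provided |w − 2| < ϵ/9.
Choosing δ = min(1, ϵ/9) ensures both conditions, hence |(-2w^2 + w) + 6| < ϵ.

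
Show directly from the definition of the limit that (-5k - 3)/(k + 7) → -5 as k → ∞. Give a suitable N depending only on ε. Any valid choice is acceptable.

Let ε > 0. For k ≥ 1, |(-5k - 3)/(k + 7) + 5| = |32|/((k + 7)) = 32/((k + 7)).
Since k + 7 ≥ k for k ≥ 1, this is ≤ 32/(k) = 32/k.
So |(-5k - 3)/(k + 7) + 5| < ε whenever k > 32/ε.
Take N = 32/ε. If k > N then |(-5k - 3)/(k + 7) + 5| ≤ 32/k < ε.

N = 32/ε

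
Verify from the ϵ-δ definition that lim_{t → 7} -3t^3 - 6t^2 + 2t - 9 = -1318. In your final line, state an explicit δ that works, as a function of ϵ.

δ = min(2, ϵ/673)

Fix ϵ > 0. We want δ > 0 such that 0 < |t − 7| < δ implies |(-3t^3 - 6t^2 + 2t - 9) + 1318| < ϵ.
(-3t^3 - 6t^2 + 2t - 9) + 1318 = -3t^3 - 6t^2 + 2t + 1309 = (t − 7)(-3t^2 - 27t - 187).
So |(-3t^3 - 6t^2 + 2t - 9) + 1318| = |t − 7|·|-3t^2 - 27t - 187|.
Assume first that |t − 7| < 2, so |t| < 9. Then |-3t^2 - 27t - 187| ≤ 3·9^2 + 27·9 + 187 = 673.
Hence |(-3t^3 - 6t^2 + 2t - 9) + 1318| ≤ 673|t − 7| < ϵ provided |t − 7| < ϵ/673.
Take δ = min(2, ϵ/673). Then 0 < |t − 7| < δ gives both |t − 7| < 2 and |t − 7| < ϵ/673, so |(-3t^3 - 6t^2 + 2t - 9) + 1318| < ϵ.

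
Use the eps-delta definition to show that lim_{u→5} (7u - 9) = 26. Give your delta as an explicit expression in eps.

delta = eps/7

Let eps > 0. We need delta > 0 so that 0 < |u − 5| < delta implies |(7u - 9) − 26| < eps.
|(7u - 9) − 26| = |7u - 35| = 7|u − 5|.
Thus it suffices that |u − 5| < eps/7.
Choosing delta = eps/7 gives |(7u - 9) − 26| = 7|u − 5| < eps whenever |u − 5| < delta.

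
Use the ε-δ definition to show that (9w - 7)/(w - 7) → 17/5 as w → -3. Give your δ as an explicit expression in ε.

δ = min(5, (25/28)ε)

Fix ε > 0. We want δ > 0 with 0 < |w + 3| < δ ⇒ |(9w - 7)/(w - 7) − (17/5)| < ε.
Combining over a common denominator, (9w - 7)/(w - 7) − (17/5) = [(9w - 7)·(-10) − (-34)·(w - 7)] / [(-10)·(w - 7)] = -56(w + 3) / ((-10)(w - 7)).
So |(9w - 7)/(w - 7) − (17/5)| = 56|w + 3| / (10·|w − 7|).
Restrict δ ≤ 5. Then |w + 3| < 5 gives |w − 7| = |(w + 3) + (-10)| ≥ 10 − 5 = 5.
Hence |(9w - 7)/(w - 7) − (17/5)| < 56|w + 3|/(10·5) = (28/25)|w + 3|, which is < ε once |w + 3| < (25/28)ε.
Take δ = min(5, (25/28)ε). Then 0 < |w + 3| < δ forces both bounds, so |(9w - 7)/(w - 7) − (17/5)| < ε.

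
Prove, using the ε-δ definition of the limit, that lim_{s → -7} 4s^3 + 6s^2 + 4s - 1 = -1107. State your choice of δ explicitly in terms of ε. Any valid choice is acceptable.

δ = min(1, ε/590)

Fix ε > 0. We want δ > 0 such that 0 < |s + 7| < δ implies |(4s^3 + 6s^2 + 4s - 1) + 1107| < ε.
(4s^3 + 6s^2 + 4s - 1) + 1107 = 4s^3 + 6s^2 + 4s + 1106 = (s + 7)(4s^2 - 22s + 158).
So |(4s^3 + 6s^2 + 4s - 1) + 1107| = |s + 7|·|4s^2 - 22s + 158|.
Assume first that |s + 7| < 1, so |s| < 8. Then |4s^2 - 22s + 158| ≤ 4·8^2 + 22·8 + 158 = 590.
Hence |(4s^3 + 6s^2 + 4s - 1) + 1107| ≤ 590|s + 7| < ε provided |s + 7| < ε/590.
Take δ = min(1, ε/590). Then 0 < |s + 7| < δ gives both |s + 7| < 1 and |s + 7| < ε/590, so |(4s^3 + 6s^2 + 4s - 1) + 1107| < ε.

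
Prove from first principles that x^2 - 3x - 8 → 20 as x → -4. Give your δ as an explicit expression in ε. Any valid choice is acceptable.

δ = min(1, ε/12)

Let ε > 0. We want δ > 0 such that 0 < |x + 4| < δ implies |(x^2 - 3x - 8) − 20| < ε.
(x^2 - 3x - 8) − 20 = x^2 - 3x - 28 = (x + 4)(x - 7).
So |(x^2 - 3x - 8) − 20| = |x + 4|·|x - 7|.
Assume first that |x + 4| < 1, so |x| < 5. Then |x - 7| ≤ 5 + 7 = 12.
Hence |(x^2 - 3x - 8) − 20| ≤ 12|x + 4| < ε provided |x + 4| < ε/12.
Take δ = min(1, ε/12). Then 0 < |x + 4| < δ gives both |x + 4| < 1 and |x + 4| < ε/12, so |(x^2 - 3x - 8) − 20| < ε.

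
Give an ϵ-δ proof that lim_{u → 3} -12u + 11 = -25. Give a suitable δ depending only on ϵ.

Suppose ϵ > 0. We need δ > 0 so that 0 < |u − 3| < δ implies |(-12u + 11) + 25| < ϵ.
|(-12u + 11) + 25| = |-12u + 36| = 12|u − 3|.
So 12|u − 3| < ϵ exactly when |u − 3| < ϵ/12.
Choosing δ = ϵ/12 gives |(-12u + 11) + 25| = 12|u − 3| < ϵ whenever |u − 3| < δ.

δ = ϵ/12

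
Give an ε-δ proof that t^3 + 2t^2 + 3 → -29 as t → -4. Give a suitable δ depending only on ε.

δ = min(1, ε/43)

Suppose ε > 0. We want δ > 0 such that 0 < |t + 4| < δ implies |(t^3 + 2t^2 + 3) + 29| < ε.
(t^3 + 2t^2 + 3) + 29 = t^3 + 2t^2 + 32 = (t + 4)(t^2 - 2t + 8).
So |(t^3 + 2t^2 + 3) + 29| = |t + 4|·|t^2 - 2t + 8|.
Assume first that |t + 4| < 1, so |t| < 5. Then |t^2 - 2t + 8| ≤ 5^2 + 2·5 + 8 = 43.
Hence |(t^3 + 2t^2 + 3) + 29| ≤ 43|t + 4| < ε provided |t + 4| < ε/43.
Choosing δ = min(1, ε/43) ensures both conditions, hence |(t^3 + 2t^2 + 3) + 29| < ε.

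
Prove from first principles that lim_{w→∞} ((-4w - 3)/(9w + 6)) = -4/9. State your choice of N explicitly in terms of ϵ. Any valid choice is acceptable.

N = (1/27)/ϵ

Fix ϵ > 0. We seek N > 0 such that w > N implies |(-4w - 3)/(9w + 6) + 4/9| < ϵ.
(-4w - 3)/(9w + 6) + 4/9 = (9(-4w - 3) − (-4)(9w + 6)) / (9(9w + 6)) = -3/(9(9w + 6)).
For w > 0 we have 9w + 6 > 9w, so |(-4w - 3)/(9w + 6) + 4/9| = 3/(9(9w + 6)) < 3/(9·9w) = (1/27)/w.
Thus |(-4w - 3)/(9w + 6) + 4/9| < ϵ whenever w > (1/27)/ϵ.
Take N = (1/27)/ϵ. If w > N then |(-4w - 3)/(9w + 6) + 4/9| < (1/27)/w < ϵ.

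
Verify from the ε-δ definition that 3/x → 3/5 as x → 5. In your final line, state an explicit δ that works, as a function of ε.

Suppose ε > 0. We seek δ > 0 such that 0 < |x − 5| < δ implies |3/x − (3/5)| < ε.
|3/x − (3/5)| = 3·|5 − x|/(5·|x|) = 3|x − 5|/(5|x|).
Restrict δ ≤ 5/2. Then |x − 5| < 5/2 gives |x| > 5/2, so 5|x| > 25/2.
Then |3/x − (3/5)| < 3|x − 5|/(25/2), which is < ε when |x − 5| < (25/6)ε.
Take δ = min(5/2, (25/6)ε). Then 0 < |x − 5| < δ gives both |x − 5| < 5/2 and |x − 5| < (25/6)ε, so |3/x − (3/5)| < ε.

δ = min(5/2, (25/6)ε)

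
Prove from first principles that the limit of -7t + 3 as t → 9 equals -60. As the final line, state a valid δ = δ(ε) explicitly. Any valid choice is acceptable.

Fix ε > 0. We need δ > 0 so that 0 < |t − 9| < δ implies |(-7t + 3) + 60| < ε.
Since (-7t + 3) + 60 = -7(t − 9), we have |(-7t + 3) + 60| = 7|t − 9|.
Thus it suffices that |t − 9| < ε/7.
Choosing δ = ε/7 gives |(-7t + 3) + 60| = 7|t − 9| < ε whenever |t − 9| < δ.

δ = ε/7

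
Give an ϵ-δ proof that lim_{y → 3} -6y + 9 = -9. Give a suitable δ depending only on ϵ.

Suppose ϵ > 0. We need δ > 0 so that 0 < |y − 3| < δ implies |(-6y + 9) + 9| < ϵ.
|(-6y + 9) + 9| = |-6y + 18| = 6|y − 3|.
So 6|y − 3| < ϵ exactly when |y − 3| < ϵ/6.
Take δ = ϵ/6. If 0 < |y − 3| < δ then |(-6y + 9) + 9| = 6|y − 3| < 6·(ϵ/6) = ϵ.

δ = ϵ/6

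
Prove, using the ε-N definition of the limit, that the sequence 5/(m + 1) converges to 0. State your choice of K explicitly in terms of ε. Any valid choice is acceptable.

Let ε > 0 be given. For m ≥ 1, |5/(m + 1) − 0| = 5/(m + 1) ≤ 5/m.
We need 5/m < ε, i.e. m > 5/ε.
Take K = 5/ε. If m > K then |5/(m + 1)| ≤ 5/m < ε.

K = 5/ε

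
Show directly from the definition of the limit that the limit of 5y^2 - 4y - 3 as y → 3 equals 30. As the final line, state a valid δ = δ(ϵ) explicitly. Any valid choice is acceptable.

Fix ϵ > 0. We want δ > 0 such that 0 < |y − 3| < δ implies |(5y^2 - 4y - 3) − 30| < ϵ.
(5y^2 - 4y - 3) − 30 = 5y^2 - 4y - 33 = (y − 3)(5y + 11).
So |(5y^2 - 4y - 3) − 30| = |y − 3|·|5y + 11|.
Require δ ≤ 1. Then |y − 3| < 1 gives |y| < 4, and by the triangle inequality |5y + 11| ≤ 5·4 + 11 = 31.
Hence |(5y^2 - 4y - 3) − 30| ≤ 31|y − 3| < ϵ provided |y − 3| < ϵ/31.
Choosing δ = min(1, ϵ/31) ensures both conditions, hence |(5y^2 - 4y - 3) − 30| < ϵ.

δ = min(1, ϵ/31)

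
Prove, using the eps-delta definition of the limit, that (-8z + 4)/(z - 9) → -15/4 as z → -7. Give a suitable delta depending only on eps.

delta = min(8, (32/17)eps)

Let eps > 0. We want delta > 0 with 0 < |z + 7| < delta ⇒ |(-8z + 4)/(z - 9) + 15/4| < eps.
Combining over a common denominator, (-8z + 4)/(z - 9) + 15/4 = [(-8z + 4)·(-16) − 60·(z - 9)] / [(-16)·(z - 9)] = 68(z + 7) / ((-16)(z - 9)).
So |(-8z + 4)/(z - 9) + 15/4| = 68|z + 7| / (16·|z − 9|).
Require delta ≤ 8, so |z − 9| ≥ |-16| − |z + 7| > 16 − 8 = 8.
Hence |(-8z + 4)/(z - 9) + 15/4| < 68|z + 7|/(16·8) = (17/32)|z + 7|, which is < eps once |z + 7| < (32/17)eps.
Take delta = min(8, (32/17)eps). Then 0 < |z + 7| < delta forces both bounds, so |(-8z + 4)/(z - 9) + 15/4| < eps.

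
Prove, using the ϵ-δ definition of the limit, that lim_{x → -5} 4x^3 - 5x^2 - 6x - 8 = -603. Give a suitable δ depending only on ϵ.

Fix ϵ > 0. We want δ > 0 such that 0 < |x + 5| < δ implies |(4x^3 - 5x^2 - 6x - 8) + 603| < ϵ.
(4x^3 - 5x^2 - 6x - 8) + 603 = 4x^3 - 5x^2 - 6x + 595 = (x + 5)(4x^2 - 25x + 119).
So |(4x^3 - 5x^2 - 6x - 8) + 603| = |x + 5|·|4x^2 - 25x + 119|.
Require δ ≤ 1. Then |x + 5| < 1 gives |x| < 6, and by the triangle inequality |4x^2 - 25x + 119| ≤ 4·6^2 + 25·6 + 119 = 413.
Hence |(4x^3 - 5x^2 - 6x - 8) + 603| ≤ 413|x + 5| < ϵ provided |x + 5| < ϵ/413.
Choosing δ = min(1, ϵ/413) ensures both conditions, hence |(4x^3 - 5x^2 - 6x - 8) + 603| < ϵ.

δ = min(1, ϵ/413)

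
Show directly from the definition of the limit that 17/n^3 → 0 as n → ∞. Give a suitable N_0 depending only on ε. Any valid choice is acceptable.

N_0 = (17/ε)^{1/3}

Fix ε > 0. For n ≥ 1, |17/n^3 − 0| = 17/n^3.
17/n^3 < ε ⇔ n^3 > 17/ε ⇔ n > (17/ε)^{1/3}.
Take N_0 = (17/ε)^{1/3}. Then n > N_0 implies 17/n^3 < ε.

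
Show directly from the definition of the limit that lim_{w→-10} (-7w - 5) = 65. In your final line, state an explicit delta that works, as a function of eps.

delta = eps/7

Fix eps > 0. We need delta > 0 so that 0 < |w + 10| < delta implies |(-7w - 5) − 65| < eps.
|(-7w - 5) − 65| = |-7w - 70| = 7|w + 10|.
Thus it suffices that |w + 10| < eps/7.
Take delta = eps/7. If 0 < |w + 10| < delta then |(-7w - 5) − 65| = 7|w + 10| < 7·(eps/7) = eps.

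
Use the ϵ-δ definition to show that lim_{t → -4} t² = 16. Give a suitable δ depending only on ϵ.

Let ϵ > 0. We seek δ > 0 with 0 < |t + 4| < δ ⇒ |t² − 16| < ϵ.
Factor: t² − 16 = (t + 4)(t - 4), so |t² − 16| = |t + 4|·|t - 4|.
Restrict δ ≤ 1. Then |t + 4| < 1 gives |t| < 5, so by the triangle inequality |t - 4| ≤ 5 + 4 = 9.
Hence |t² − 16| ≤ 9|t + 4|, which is < ϵ once |t + 4| < ϵ/9.
Take δ = min(1, ϵ/9). If 0 < |t + 4| < δ then both bounds hold and |t² − 16| ≤ 9|t + 4| < 9·(ϵ/9) = ϵ.

δ = min(1, ϵ/9)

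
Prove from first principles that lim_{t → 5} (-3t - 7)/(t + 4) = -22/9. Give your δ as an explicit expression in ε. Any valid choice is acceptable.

Suppose ε > 0. We want δ > 0 with 0 < |t − 5| < δ ⇒ |(-3t - 7)/(t + 4) + 22/9| < ε.
Combining over a common denominator, (-3t - 7)/(t + 4) + 22/9 = [(-3t - 7)·9 − (-22)·(t + 4)] / [9·(t + 4)] = -5(t − 5) / (9(t + 4)).
So |(-3t - 7)/(t + 4) + 22/9| = 5|t − 5| / (9·|t + 4|).
Restrict δ ≤ 9/2. Then |t − 5| < 9/2 gives |t + 4| = |(t − 5) + 9| ≥ 9 − 9/2 = 9/2.
Hence |(-3t - 7)/(t + 4) + 22/9| < 5|t − 5|/(9·(9/2)) = (10/81)|t − 5|, which is < ε once |t − 5| < (81/10)ε.
Take δ = min(9/2, (81/10)ε). Then 0 < |t − 5| < δ forces both bounds, so |(-3t - 7)/(t + 4) + 22/9| < ε.

δ = min(9/2, (81/10)ε)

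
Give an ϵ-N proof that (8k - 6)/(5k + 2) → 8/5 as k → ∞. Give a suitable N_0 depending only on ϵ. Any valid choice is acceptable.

Fix ϵ > 0. For k ≥ 1, |(8k - 6)/(5k + 2) − (8/5)| = |-46|/(5(5k + 2)) = 46/(5(5k + 2)).
Since 5k + 2 ≥ 5k for k ≥ 1, this is ≤ 46/(5·5k) = (46/25)/k.
So |(8k - 6)/(5k + 2) − (8/5)| < ϵ whenever k > (46/25)/ϵ.
Take N_0 = (46/25)/ϵ. If k > N_0 then |(8k - 6)/(5k + 2) − (8/5)| ≤ (46/25)/k < ϵ.

N_0 = (46/25)/ϵ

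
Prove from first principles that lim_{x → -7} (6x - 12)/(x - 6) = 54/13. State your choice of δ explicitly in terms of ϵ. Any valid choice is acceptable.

Let ϵ > 0. We want δ > 0 with 0 < |x + 7| < δ ⇒ |(6x - 12)/(x - 6) − (54/13)| < ϵ.
Combining over a common denominator, (6x - 12)/(x - 6) − (54/13) = [(6x - 12)·(-13) − (-54)·(x - 6)] / [(-13)·(x - 6)] = -24(x + 7) / ((-13)(x - 6)).
So |(6x - 12)/(x - 6) − (54/13)| = 24|x + 7| / (13·|x − 6|).
Require δ ≤ 13/2, so |x − 6| ≥ |-13| − |x + 7| > 13 − 13/2 = 13/2.
Hence |(6x - 12)/(x - 6) − (54/13)| < 24|x + 7|/(13·(13/2)) = (48/169)|x + 7|, which is < ϵ once |x + 7| < (169/48)ϵ.
Take δ = min(13/2, (169/48)ϵ). Then 0 < |x + 7| < δ forces both bounds, so |(6x - 12)/(x - 6) − (54/13)| < ϵ.

δ = min(13/2, (169/48)ϵ)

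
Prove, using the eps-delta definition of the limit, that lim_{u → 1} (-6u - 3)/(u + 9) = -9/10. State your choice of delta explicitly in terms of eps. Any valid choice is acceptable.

delta = min(5, (50/51)eps)

Fix eps > 0. We want delta > 0 with 0 < |u − 1| < delta ⇒ |(-6u - 3)/(u + 9) + 9/10| < eps.
Combining over a common denominator, (-6u - 3)/(u + 9) + 9/10 = [(-6u - 3)·10 − (-9)·(u + 9)] / [10·(u + 9)] = -51(u − 1) / (10(u + 9)).
So |(-6u - 3)/(u + 9) + 9/10| = 51|u − 1| / (10·|u + 9|).
Require delta ≤ 5, so |u + 9| ≥ |10| − |u − 1| > 10 − 5 = 5.
Hence |(-6u - 3)/(u + 9) + 9/10| < 51|u − 1|/(10·5) = (51/50)|u − 1|, which is < eps once |u − 1| < (50/51)eps.
Take delta = min(5, (50/51)eps). Then 0 < |u − 1| < delta forces both bounds, so |(-6u - 3)/(u + 9) + 9/10| < eps.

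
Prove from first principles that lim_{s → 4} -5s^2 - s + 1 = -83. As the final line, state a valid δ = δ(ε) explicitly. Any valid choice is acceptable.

δ = min(1, ε/46)

Fix ε > 0. We want δ > 0 such that 0 < |s − 4| < δ implies |(-5s^2 - s + 1) + 83| < ε.
(-5s^2 - s + 1) + 83 = -5s^2 - s + 84 = (s − 4)(-5s - 21).
So |(-5s^2 - s + 1) + 83| = |s − 4|·|-5s - 21|.
Require δ ≤ 1. Then |s − 4| < 1 gives |s| < 5, and by the triangle inequality |-5s - 21| ≤ 5·5 + 21 = 46.
Hence |(-5s^2 - s + 1) + 83| ≤ 46|s − 4| < ε provided |s − 4| < ε/46.
Choosing δ = min(1, ε/46) ensures both conditions, hence |(-5s^2 - s + 1) + 83| < ε.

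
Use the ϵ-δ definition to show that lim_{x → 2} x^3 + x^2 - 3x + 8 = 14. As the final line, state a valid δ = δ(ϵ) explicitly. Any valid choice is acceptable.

δ = min(1, ϵ/21)

Let ϵ > 0 be given. We want δ > 0 such that 0 < |x − 2| < δ implies |(x^3 + x^2 - 3x + 8) − 14| < ϵ.
(x^3 + x^2 - 3x + 8) − 14 = x^3 + x^2 - 3x - 6 = (x − 2)(x^2 + 3x + 3).
So |(x^3 + x^2 - 3x + 8) − 14| = |x − 2|·|x^2 + 3x + 3|.
Require δ ≤ 1. Then |x − 2| < 1 gives |x| < 3, and by the triangle inequality |x^2 + 3x + 3| ≤ 3^2 + 3·3 + 3 = 21.
Hence |(x^3 + x^2 - 3x + 8) − 14| ≤ 21|x − 2| < ϵ provided |x − 2| < ϵ/21.
Take δ = min(1, ϵ/21). Then 0 < |x − 2| < δ gives both |x − 2| < 1 and |x − 2| < ϵ/21, so |(x^3 + x^2 - 3x + 8) − 14| < ϵ.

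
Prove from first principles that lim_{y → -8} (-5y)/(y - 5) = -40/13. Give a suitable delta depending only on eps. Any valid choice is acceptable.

delta = min(13/2, (169/50)eps)

Fix eps > 0. We want delta > 0 with 0 < |y + 8| < delta ⇒ |(-5y)/(y - 5) + 40/13| < eps.
Combining over a common denominator, (-5y)/(y - 5) + 40/13 = [(-5y)·(-13) − 40·(y - 5)] / [(-13)·(y - 5)] = 25(y + 8) / ((-13)(y - 5)).
So |(-5y)/(y - 5) + 40/13| = 25|y + 8| / (13·|y − 5|).
Require delta ≤ 13/2, so |y − 5| ≥ |-13| − |y + 8| > 13 − 13/2 = 13/2.
Hence |(-5y)/(y - 5) + 40/13| < 25|y + 8|/(13·(13/2)) = (50/169)|y + 8|, which is < eps once |y + 8| < (169/50)eps.
Take delta = min(13/2, (169/50)eps). Then 0 < |y + 8| < delta forces both bounds, so |(-5y)/(y - 5) + 40/13| < eps.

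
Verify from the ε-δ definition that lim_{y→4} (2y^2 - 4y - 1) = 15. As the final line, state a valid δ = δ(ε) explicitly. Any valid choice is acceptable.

δ = min(1, ε/14)

Suppose ε > 0. We want δ > 0 such that 0 < |y − 4| < δ implies |(2y^2 - 4y - 1) − 15| < ε.
(2y^2 - 4y - 1) − 15 = 2y^2 - 4y - 16 = (y − 4)(2y + 4).
So |(2y^2 - 4y - 1) − 15| = |y − 4|·|2y + 4|.
Assume first that |y − 4| < 1, so |y| < 5. Then |2y + 4| ≤ 2·5 + 4 = 14.
Hence |(2y^2 - 4y - 1) − 15| ≤ 14|y − 4| < ε provided |y − 4| < ε/14.
Choosing δ = min(1, ε/14) ensures both conditions, hence |(2y^2 - 4y - 1) − 15| < ε.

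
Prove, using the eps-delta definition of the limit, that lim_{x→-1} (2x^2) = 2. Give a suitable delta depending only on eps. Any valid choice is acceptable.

delta = min(1, eps/6)

Let eps > 0. We want delta > 0 such that 0 < |x + 1| < delta implies |(2x^2) − 2| < eps.
(2x^2) − 2 = 2x^2 - 2 = (x + 1)(2x - 2).
So |(2x^2) − 2| = |x + 1|·|2x - 2|.
Assume first that |x + 1| < 1, so |x| < 2. Then |2x - 2| ≤ 2·2 + 2 = 6.
Hence |(2x^2) − 2| ≤ 6|x + 1| < eps provided |x + 1| < eps/6.
Take delta = min(1, eps/6). Then 0 < |x + 1| < delta gives both |x + 1| < 1 and |x + 1| < eps/6, so |(2x^2) − 2| < eps.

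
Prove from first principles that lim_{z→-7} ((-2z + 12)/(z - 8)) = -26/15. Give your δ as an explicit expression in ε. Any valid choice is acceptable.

Fix ε > 0. We want δ > 0 with 0 < |z + 7| < δ ⇒ |(-2z + 12)/(z - 8) + 26/15| < ε.
Combining over a common denominator, (-2z + 12)/(z - 8) + 26/15 = [(-2z + 12)·(-15) − 26·(z - 8)] / [(-15)·(z - 8)] = 4(z + 7) / ((-15)(z - 8)).
So |(-2z + 12)/(z - 8) + 26/15| = 4|z + 7| / (15·|z − 8|).
Restrict δ ≤ 15/2. Then |z + 7| < 15/2 gives |z − 8| = |(z + 7) + (-15)| ≥ 15 − 15/2 = 15/2.
Hence |(-2z + 12)/(z - 8) + 26/15| < 4|z + 7|/(15·(15/2)) = (8/225)|z + 7|, which is < ε once |z + 7| < (225/8)ε.
Take δ = min(15/2, (225/8)ε). Then 0 < |z + 7| < δ forces both bounds, so |(-2z + 12)/(z - 8) + 26/15| < ε.

δ = min(15/2, (225/8)ε)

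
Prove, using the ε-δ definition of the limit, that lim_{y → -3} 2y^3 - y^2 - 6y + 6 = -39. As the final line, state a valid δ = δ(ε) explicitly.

δ = min(2, ε/100)

Suppose ε > 0. We want δ > 0 such that 0 < |y + 3| < δ implies |(2y^3 - y^2 - 6y + 6) + 39| < ε.
(2y^3 - y^2 - 6y + 6) + 39 = 2y^3 - y^2 - 6y + 45 = (y + 3)(2y^2 - 7y + 15).
So |(2y^3 - y^2 - 6y + 6) + 39| = |y + 3|·|2y^2 - 7y + 15|.
Assume first that |y + 3| < 2, so |y| < 5. Then |2y^2 - 7y + 15| ≤ 2·5^2 + 7·5 + 15 = 100.
Hence |(2y^3 - y^2 - 6y + 6) + 39| ≤ 100|y + 3| < ε provided |y + 3| < ε/100.
Choosing δ = min(2, ε/100) ensures both conditions, hence |(2y^3 - y^2 - 6y + 6) + 39| < ε.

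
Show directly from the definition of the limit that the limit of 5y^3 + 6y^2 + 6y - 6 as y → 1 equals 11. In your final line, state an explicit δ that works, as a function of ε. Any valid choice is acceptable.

Let ε > 0. We want δ > 0 such that 0 < |y − 1| < δ implies |(5y^3 + 6y^2 + 6y - 6) − 11| < ε.
(5y^3 + 6y^2 + 6y - 6) − 11 = 5y^3 + 6y^2 + 6y - 17 = (y − 1)(5y^2 + 11y + 17).
So |(5y^3 + 6y^2 + 6y - 6) − 11| = |y − 1|·|5y^2 + 11y + 17|.
Require δ ≤ 1. Then |y − 1| < 1 gives |y| < 2, and by the triangle inequality |5y^2 + 11y + 17| ≤ 5·2^2 + 11·2 + 17 = 59.
Hence |(5y^3 + 6y^2 + 6y - 6) − 11| ≤ 59|y − 1| < ε provided |y − 1| < ε/59.
Take δ = min(1, ε/59). Then 0 < |y − 1| < δ gives both |y − 1| < 1 and |y − 1| < ε/59, so |(5y^3 + 6y^2 + 6y - 6) − 11| < ε.

δ = min(1, ε/59)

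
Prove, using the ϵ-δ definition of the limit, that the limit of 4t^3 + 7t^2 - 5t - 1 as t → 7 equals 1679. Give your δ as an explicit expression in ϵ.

δ = min(2, ϵ/879)

Fix ϵ > 0. We want δ > 0 such that 0 < |t − 7| < δ implies |(4t^3 + 7t^2 - 5t - 1) − 1679| < ϵ.
(4t^3 + 7t^2 - 5t - 1) − 1679 = 4t^3 + 7t^2 - 5t - 1680 = (t − 7)(4t^2 + 35t + 240).
So |(4t^3 + 7t^2 - 5t - 1) − 1679| = |t − 7|·|4t^2 + 35t + 240|.
Require δ ≤ 2. Then |t − 7| < 2 gives |t| < 9, and by the triangle inequality |4t^2 + 35t + 240| ≤ 4·9^2 + 35·9 + 240 = 879.
Hence |(4t^3 + 7t^2 - 5t - 1) − 1679| ≤ 879|t − 7| < ϵ provided |t − 7| < ϵ/879.
Choosing δ = min(2, ϵ/879) ensures both conditions, hence |(4t^3 + 7t^2 - 5t - 1) − 1679| < ϵ.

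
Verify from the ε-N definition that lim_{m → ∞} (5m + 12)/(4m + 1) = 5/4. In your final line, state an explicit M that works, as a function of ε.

M = (43/16)/ε

Let ε > 0. For m ≥ 1, |(5m + 12)/(4m + 1) − (5/4)| = |43|/(4(4m + 1)) = 43/(4(4m + 1)).
Since 4m + 1 ≥ 4m for m ≥ 1, this is ≤ 43/(4·4m) = (43/16)/m.
So |(5m + 12)/(4m + 1) − (5/4)| < ε whenever m > (43/16)/ε.
Take M = (43/16)/ε. If m > M then |(5m + 12)/(4m + 1) − (5/4)| ≤ (43/16)/m < ε.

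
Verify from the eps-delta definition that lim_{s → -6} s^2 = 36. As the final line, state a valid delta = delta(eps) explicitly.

Suppose eps > 0. We seek delta > 0 with 0 < |s + 6| < delta ⇒ |s^2 − 36| < eps.
Factor: s^2 − 36 = (s + 6)(s - 6), so |s^2 − 36| = |s + 6|·|s - 6|.
Restrict delta ≤ 2. Then |s + 6| < 2 gives |s| < 8, so by the triangle inequality |s - 6| ≤ 8 + 6 = 14.
Hence |s^2 − 36| ≤ 14|s + 6|, which is < eps once |s + 6| < eps/14.
Take delta = min(2, eps/14). If 0 < |s + 6| < delta then both bounds hold and |s^2 − 36| ≤ 14|s + 6| < 14·(eps/14) = eps.

delta = min(2, eps/14)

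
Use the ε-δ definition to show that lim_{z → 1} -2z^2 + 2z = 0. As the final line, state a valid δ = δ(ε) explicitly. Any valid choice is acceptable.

δ = min(1, ε/4)

Let ε > 0 be given. We want δ > 0 such that 0 < |z − 1| < δ implies |(-2z^2 + 2z)| < ε.
(-2z^2 + 2z) = -2z^2 + 2z = (z − 1)(-2z).
So |(-2z^2 + 2z)| = |z − 1|·|-2z|.
Require δ ≤ 1. Then |z − 1| < 1 gives |z| < 2, and by the triangle inequality |-2z| ≤ 2·2 = 4.
Hence |(-2z^2 + 2z)| ≤ 4|z − 1| < ε provided |z − 1| < ε/4.
Take δ = min(1, ε/4). Then 0 < |z − 1| < δ gives both |z − 1| < 1 and |z − 1| < ε/4, so |(-2z^2 + 2z)| < ε.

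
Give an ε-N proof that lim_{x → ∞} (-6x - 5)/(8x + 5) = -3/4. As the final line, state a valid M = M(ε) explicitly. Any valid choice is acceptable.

Let ε > 0. We seek M > 0 such that x > M implies |(-6x - 5)/(8x + 5) + 3/4| < ε.
(-6x - 5)/(8x + 5) + 3/4 = (8(-6x - 5) − (-6)(8x + 5)) / (8(8x + 5)) = -10/(8(8x + 5)).
For x > 0 we have 8x + 5 > 8x, so |(-6x - 5)/(8x + 5) + 3/4| = 10/(8(8x + 5)) < 10/(8·8x) = (5/32)/x.
Thus |(-6x - 5)/(8x + 5) + 3/4| < ε whenever x > (5/32)/ε.
Take M = (5/32)/ε. If x > M then |(-6x - 5)/(8x + 5) + 3/4| < (5/32)/x < ε.

M = (5/32)/ε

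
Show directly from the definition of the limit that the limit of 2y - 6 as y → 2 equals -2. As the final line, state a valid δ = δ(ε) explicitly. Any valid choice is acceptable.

Let ε > 0. We need δ > 0 so that 0 < |y − 2| < δ implies |(2y - 6) + 2| < ε.
|(2y - 6) + 2| = |2y - 4| = 2|y − 2|.
So 2|y − 2| < ε exactly when |y − 2| < ε/2.
Choosing δ = ε/2 gives |(2y - 6) + 2| = 2|y − 2| < ε whenever |y − 2| < δ.

δ = ε/2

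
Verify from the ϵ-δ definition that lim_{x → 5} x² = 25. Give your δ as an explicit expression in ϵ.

δ = min(1, ϵ/11)

Let ϵ > 0 be given. We seek δ > 0 with 0 < |x − 5| < δ ⇒ |x² − 25| < ϵ.
Factor: x² − 25 = (x − 5)(x + 5), so |x² − 25| = |x − 5|·|x + 5|.
Impose δ ≤ 1 so that |x| < 6; then |x + 5| ≤ 11.
Hence |x² − 25| ≤ 11|x − 5|, which is < ϵ once |x − 5| < ϵ/11.
Take δ = min(1, ϵ/11). If 0 < |x − 5| < δ then both bounds hold and |x² − 25| ≤ 11|x − 5| < 11·(ϵ/11) = ϵ.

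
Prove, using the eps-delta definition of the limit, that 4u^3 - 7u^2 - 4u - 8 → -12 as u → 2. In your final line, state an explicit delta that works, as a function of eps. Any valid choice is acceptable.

delta = min(1, eps/41)

Let eps > 0 be given. We want delta > 0 such that 0 < |u − 2| < delta implies |(4u^3 - 7u^2 - 4u - 8) + 12| < eps.
(4u^3 - 7u^2 - 4u - 8) + 12 = 4u^3 - 7u^2 - 4u + 4 = (u − 2)(4u^2 + u - 2).
So |(4u^3 - 7u^2 - 4u - 8) + 12| = |u − 2|·|4u^2 + u - 2|.
Require delta ≤ 1. Then |u − 2| < 1 gives |u| < 3, and by the triangle inequality |4u^2 + u - 2| ≤ 4·3^2 + 3 + 2 = 41.
Hence |(4u^3 - 7u^2 - 4u - 8) + 12| ≤ 41|u − 2| < eps provided |u − 2| < eps/41.
Take delta = min(1, eps/41). Then 0 < |u − 2| < delta gives both |u − 2| < 1 and |u − 2| < eps/41, so |(4u^3 - 7u^2 - 4u - 8) + 12| < eps.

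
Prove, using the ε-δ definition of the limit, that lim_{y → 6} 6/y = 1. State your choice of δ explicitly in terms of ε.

Let ε > 0 be given. We seek δ > 0 such that 0 < |y − 6| < δ implies |6/y − 1| < ε.
|6/y − 1| = 6·|6 − y|/(6·|y|) = 6|y − 6|/(6|y|).
Restrict δ ≤ 3. Then |y − 6| < 3 gives |y| > 3, so 6|y| > 18.
Then |6/y − 1| < 6|y − 6|/18, which is < ε when |y − 6| < 3ε.
Take δ = min(3, 3ε). Then 0 < |y − 6| < δ gives both |y − 6| < 3 and |y − 6| < 3ε, so |6/y − 1| < ε.

δ = min(3, 3ε)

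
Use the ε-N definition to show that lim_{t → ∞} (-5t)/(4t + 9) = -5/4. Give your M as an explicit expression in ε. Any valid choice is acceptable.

M = (45/16)/ε

Let ε > 0 be given. We seek M > 0 such that t > M implies |(-5t)/(4t + 9) + 5/4| < ε.
(-5t)/(4t + 9) + 5/4 = (4(-5t) − (-5)(4t + 9)) / (4(4t + 9)) = 45/(4(4t + 9)).
For t > 0 we have 4t + 9 > 4t, so |(-5t)/(4t + 9) + 5/4| = 45/(4(4t + 9)) < 45/(4·4t) = (45/16)/t.
Thus |(-5t)/(4t + 9) + 5/4| < ε whenever t > (45/16)/ε.
Take M = (45/16)/ε. If t > M then |(-5t)/(4t + 9) + 5/4| < (45/16)/t < ε.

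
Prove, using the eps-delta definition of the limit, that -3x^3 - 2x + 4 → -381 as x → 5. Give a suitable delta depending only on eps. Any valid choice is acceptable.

delta = min(1, eps/275)

Fix eps > 0. We want delta > 0 such that 0 < |x − 5| < delta implies |(-3x^3 - 2x + 4) + 381| < eps.
(-3x^3 - 2x + 4) + 381 = -3x^3 - 2x + 385 = (x − 5)(-3x^2 - 15x - 77).
So |(-3x^3 - 2x + 4) + 381| = |x − 5|·|-3x^2 - 15x - 77|.
Assume first that |x − 5| < 1, so |x| < 6. Then |-3x^2 - 15x - 77| ≤ 3·6^2 + 15·6 + 77 = 275.
Hence |(-3x^3 - 2x + 4) + 381| ≤ 275|x − 5| < eps provided |x − 5| < eps/275.
Take delta = min(1, eps/275). Then 0 < |x − 5| < delta gives both |x − 5| < 1 and |x − 5| < eps/275, so |(-3x^3 - 2x + 4) + 381| < eps.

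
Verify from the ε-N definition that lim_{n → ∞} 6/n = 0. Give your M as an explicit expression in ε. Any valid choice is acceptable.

Suppose ε > 0. For n ≥ 1, |6/n − 0| = 6/(n) ≤ 6/n.
We need 6/n < ε, i.e. n > 6/ε.
Take M = 6/ε. If n > M then |6/n| ≤ 6/n < ε.

M = 6/ε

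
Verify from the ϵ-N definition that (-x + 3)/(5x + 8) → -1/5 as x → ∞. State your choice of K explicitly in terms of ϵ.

K = (23/25)/ϵ

Fix ϵ > 0. We seek K > 0 such that x > K implies |(-x + 3)/(5x + 8) + 1/5| < ϵ.
(-x + 3)/(5x + 8) + 1/5 = (5(-x + 3) − (-1)(5x + 8)) / (5(5x + 8)) = 23/(5(5x + 8)).
For x > 0 we have 5x + 8 > 5x, so |(-x + 3)/(5x + 8) + 1/5| = 23/(5(5x + 8)) < 23/(5·5x) = (23/25)/x.
Thus |(-x + 3)/(5x + 8) + 1/5| < ϵ whenever x > (23/25)/ϵ.
Take K = (23/25)/ϵ. If x > K then |(-x + 3)/(5x + 8) + 1/5| < (23/25)/x < ϵ.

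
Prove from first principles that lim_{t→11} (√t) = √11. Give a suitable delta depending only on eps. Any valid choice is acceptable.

delta = min(11, √11·eps)

Suppose eps > 0. We want delta > 0 such that 0 < |t − 11| < delta implies |√t − √11| < eps.
Multiplying by the conjugate, |√t − √11| = |t − 11|/(√t + √11).
Restrict delta ≤ 11 so that |t − 11| < 11 forces t > 0, and then √t + √11 > √11.
Hence |√t − √11| < |t − 11|/√11, which is < eps once |t − 11| < √11·eps.
Take delta = min(11, √11·eps). If 0 < |t − 11| < delta then t > 0 and |√t − √11| < |t − 11|/√11 < eps.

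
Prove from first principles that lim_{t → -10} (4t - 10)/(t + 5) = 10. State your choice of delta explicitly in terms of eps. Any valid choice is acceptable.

Let eps > 0 be given. We want delta > 0 with 0 < |t + 10| < delta ⇒ |(4t - 10)/(t + 5) − 10| < eps.
Combining over a common denominator, (4t - 10)/(t + 5) − 10 = [(4t - 10)·(-5) − (-50)·(t + 5)] / [(-5)·(t + 5)] = 30(t + 10) / ((-5)(t + 5)).
So |(4t - 10)/(t + 5) − 10| = 30|t + 10| / (5·|t + 5|).
Require delta ≤ 5/2, so |t + 5| ≥ |-5| − |t + 10| > 5 − 5/2 = 5/2.
Hence |(4t - 10)/(t + 5) − 10| < 30|t + 10|/(5·(5/2)) = (12/5)|t + 10|, which is < eps once |t + 10| < (5/12)eps.
Take delta = min(5/2, (5/12)eps). Then 0 < |t + 10| < delta forces both bounds, so |(4t - 10)/(t + 5) − 10| < eps.

delta = min(5/2, (5/12)eps)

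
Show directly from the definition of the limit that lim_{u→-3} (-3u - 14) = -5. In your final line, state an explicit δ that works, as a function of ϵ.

Let ϵ > 0 be given. We need δ > 0 so that 0 < |u + 3| < δ implies |(-3u - 14) + 5| < ϵ.
Since (-3u - 14) + 5 = -3(u + 3), we have |(-3u - 14) + 5| = 3|u + 3|.
So 3|u + 3| < ϵ exactly when |u + 3| < ϵ/3.
Take δ = ϵ/3. If 0 < |u + 3| < δ then |(-3u - 14) + 5| = 3|u + 3| < 3·(ϵ/3) = ϵ.

δ = ϵ/3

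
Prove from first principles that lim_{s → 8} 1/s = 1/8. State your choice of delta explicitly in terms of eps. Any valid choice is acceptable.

delta = min(4, 32eps)

Suppose eps > 0. We seek delta > 0 such that 0 < |s − 8| < delta implies |1/s − (1/8)| < eps.
|1/s − (1/8)| = |8 − s|/(8·|s|) = |s − 8|/(8|s|).
Restrict delta ≤ 4. Then |s − 8| < 4 gives |s| > 4, so 8|s| > 32.
Then |1/s − (1/8)| < |s − 8|/32, which is < eps when |s − 8| < 32eps.
Take delta = min(4, 32eps). Then 0 < |s − 8| < delta gives both |s − 8| < 4 and |s − 8| < 32eps, so |1/s − (1/8)| < eps.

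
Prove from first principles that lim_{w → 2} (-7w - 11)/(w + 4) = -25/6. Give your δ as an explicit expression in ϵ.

Let ϵ > 0 be given. We want δ > 0 with 0 < |w − 2| < δ ⇒ |(-7w - 11)/(w + 4) + 25/6| < ϵ.
Combining over a common denominator, (-7w - 11)/(w + 4) + 25/6 = [(-7w - 11)·6 − (-25)·(w + 4)] / [6·(w + 4)] = -17(w − 2) / (6(w + 4)).
So |(-7w - 11)/(w + 4) + 25/6| = 17|w − 2| / (6·|w + 4|).
Require δ ≤ 3, so |w + 4| ≥ |6| − |w − 2| > 6 − 3 = 3.
Hence |(-7w - 11)/(w + 4) + 25/6| < 17|w − 2|/(6·3) = (17/18)|w − 2|, which is < ϵ once |w − 2| < (18/17)ϵ.
Take δ = min(3, (18/17)ϵ). Then 0 < |w − 2| < δ forces both bounds, so |(-7w - 11)/(w + 4) + 25/6| < ϵ.

δ = min(3, (18/17)ϵ)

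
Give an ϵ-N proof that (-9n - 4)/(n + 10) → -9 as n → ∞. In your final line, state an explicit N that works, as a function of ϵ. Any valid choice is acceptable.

N = 86/ϵ

Let ϵ > 0. For n ≥ 1, |(-9n - 4)/(n + 10) + 9| = |86|/((n + 10)) = 86/((n + 10)).
Since n + 10 ≥ n for n ≥ 1, this is ≤ 86/(n) = 86/n.
So |(-9n - 4)/(n + 10) + 9| < ϵ whenever n > 86/ϵ.
Take N = 86/ϵ. If n > N then |(-9n - 4)/(n + 10) + 9| ≤ 86/n < ϵ.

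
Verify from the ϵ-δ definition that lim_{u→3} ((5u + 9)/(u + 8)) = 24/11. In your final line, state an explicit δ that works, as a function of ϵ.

δ = min(11/2, (121/62)ϵ)

Let ϵ > 0. We want δ > 0 with 0 < |u − 3| < δ ⇒ |(5u + 9)/(u + 8) − (24/11)| < ϵ.
Combining over a common denominator, (5u + 9)/(u + 8) − (24/11) = [(5u + 9)·11 − 24·(u + 8)] / [11·(u + 8)] = 31(u − 3) / (11(u + 8)).
So |(5u + 9)/(u + 8) − (24/11)| = 31|u − 3| / (11·|u + 8|).
Restrict δ ≤ 11/2. Then |u − 3| < 11/2 gives |u + 8| = |(u − 3) + 11| ≥ 11 − 11/2 = 11/2.
Hence |(5u + 9)/(u + 8) − (24/11)| < 31|u − 3|/(11·(11/2)) = (62/121)|u − 3|, which is < ϵ once |u − 3| < (121/62)ϵ.
Take δ = min(11/2, (121/62)ϵ). Then 0 < |u − 3| < δ forces both bounds, so |(5u + 9)/(u + 8) − (24/11)| < ϵ.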